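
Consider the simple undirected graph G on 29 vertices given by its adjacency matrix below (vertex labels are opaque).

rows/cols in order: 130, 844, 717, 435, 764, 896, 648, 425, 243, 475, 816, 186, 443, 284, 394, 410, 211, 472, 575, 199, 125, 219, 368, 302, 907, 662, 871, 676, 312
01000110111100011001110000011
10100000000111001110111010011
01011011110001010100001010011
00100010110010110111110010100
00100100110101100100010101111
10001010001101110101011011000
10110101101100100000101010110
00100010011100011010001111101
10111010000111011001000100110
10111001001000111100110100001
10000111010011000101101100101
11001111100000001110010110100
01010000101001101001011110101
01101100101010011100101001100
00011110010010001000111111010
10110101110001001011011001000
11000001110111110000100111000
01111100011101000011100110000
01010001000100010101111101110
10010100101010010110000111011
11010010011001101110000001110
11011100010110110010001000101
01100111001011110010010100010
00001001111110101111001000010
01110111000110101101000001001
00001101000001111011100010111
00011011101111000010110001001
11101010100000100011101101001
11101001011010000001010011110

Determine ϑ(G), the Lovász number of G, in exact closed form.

sqrt(29)

deg(219) = 14; N(219) = {130, 844, 435, 764, 896, 475, 186, 443, 394, 410, 575, 368, 871, 312}.
N(394) = {435, 764, 896, 648, 475, 443, 211, 125, 219, 368, 302, 907, 662, 676}, |N(394)| = 14.
N(472) = {844, 717, 435, 764, 896, 475, 816, 186, 284, 575, 199, 125, 302, 907}, |N(472)| = 14.
deg(186) = 14; N(186) = {130, 844, 764, 896, 648, 425, 243, 211, 472, 575, 219, 302, 907, 871}.
29-vertex 14-regular graph: SR(29,14,6,7) — a Paley graph.
spec(A) ≈ [14.0, 2.1926, -3.1926] (distinct, 4 d.p.).
With N=29: ϑ(G) = 29·(-(-sqrt(29)/2 - 1/2))/(14−(-sqrt(29)/2 - 1/2)) = sqrt(29).
Numerically 5.3851648.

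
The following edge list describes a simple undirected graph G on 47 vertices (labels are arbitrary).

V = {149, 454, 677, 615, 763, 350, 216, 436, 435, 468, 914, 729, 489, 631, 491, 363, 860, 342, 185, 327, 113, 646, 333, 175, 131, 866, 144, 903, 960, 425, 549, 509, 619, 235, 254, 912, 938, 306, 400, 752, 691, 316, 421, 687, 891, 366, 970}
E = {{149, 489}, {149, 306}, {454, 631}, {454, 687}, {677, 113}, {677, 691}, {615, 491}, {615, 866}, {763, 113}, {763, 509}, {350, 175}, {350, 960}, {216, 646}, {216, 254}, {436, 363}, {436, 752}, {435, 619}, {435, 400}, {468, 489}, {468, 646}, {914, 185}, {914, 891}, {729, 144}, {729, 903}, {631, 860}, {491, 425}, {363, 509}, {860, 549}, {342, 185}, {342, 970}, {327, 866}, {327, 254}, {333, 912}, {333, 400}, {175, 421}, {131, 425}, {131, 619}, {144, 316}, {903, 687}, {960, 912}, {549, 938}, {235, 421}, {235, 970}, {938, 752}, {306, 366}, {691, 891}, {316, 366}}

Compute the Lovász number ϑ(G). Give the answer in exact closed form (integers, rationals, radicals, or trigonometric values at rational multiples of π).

N(421) = {175, 235}, |N(421)| = 2.
Vertex 333 has 2 neighbors: 912, 400.
Vertex 400 has 2 neighbors: 435, 333.
N(306) = {149, 366}, |N(306)| = 2.
deg(v) = 2 for all v (|V|=47); this is C_{47}, the 47-cycle.
Distinct eigenvalues (to 3 d.p.): [2.0, 1.982, 1.929, 1.841, 1.721, 1.57, 1.39, 1.186, 0.961, 0.719, 0.464, 0.2, -0.067, -0.333, -0.593, -0.842, -1.076, -1.291, -1.483, -1.649, -1.785, -1.889, -1.96, -1.996].
Lovász (edge-transitive): ϑ = −47·(-2*cos(pi/47))/((2)−(-2*cos(pi/47))) = 47*cos(pi/47)/(cos(pi/47) + 1).
= 23.47373… (decimal).
Sandwich: α(G)=23 ≤ ϑ(G)=47*cos(pi/47)/(cos(pi/47) + 1) ≤ χ(Ḡ)=24 (both strict).

47*cos(pi/47)/(cos(pi/47) + 1)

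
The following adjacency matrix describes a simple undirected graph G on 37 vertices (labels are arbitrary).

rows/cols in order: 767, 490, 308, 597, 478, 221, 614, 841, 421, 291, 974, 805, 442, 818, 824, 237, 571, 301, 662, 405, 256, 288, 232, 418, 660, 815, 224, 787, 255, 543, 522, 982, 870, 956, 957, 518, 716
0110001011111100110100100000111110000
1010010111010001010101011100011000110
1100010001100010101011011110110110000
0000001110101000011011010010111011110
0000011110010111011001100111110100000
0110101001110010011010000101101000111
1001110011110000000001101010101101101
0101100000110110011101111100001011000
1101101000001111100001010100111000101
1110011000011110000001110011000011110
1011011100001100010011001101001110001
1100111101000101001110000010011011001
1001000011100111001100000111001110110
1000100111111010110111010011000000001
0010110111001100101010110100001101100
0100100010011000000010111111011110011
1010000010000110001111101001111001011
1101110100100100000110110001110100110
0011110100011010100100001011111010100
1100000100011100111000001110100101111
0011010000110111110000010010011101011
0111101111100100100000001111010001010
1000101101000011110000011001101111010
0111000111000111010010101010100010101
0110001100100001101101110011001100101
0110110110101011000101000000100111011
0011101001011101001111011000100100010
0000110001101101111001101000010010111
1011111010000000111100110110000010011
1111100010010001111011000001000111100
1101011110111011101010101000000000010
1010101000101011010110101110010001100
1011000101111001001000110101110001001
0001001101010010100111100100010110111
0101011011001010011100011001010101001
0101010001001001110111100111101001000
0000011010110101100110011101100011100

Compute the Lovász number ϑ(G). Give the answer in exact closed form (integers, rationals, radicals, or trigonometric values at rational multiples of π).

sqrt(37)

deg(597) = 18; N(597) = {614, 841, 421, 974, 442, 301, 662, 256, 288, 418, 224, 255, 543, 522, 870, 956, 957, 518}.
Vertex 442 has 18 neighbors: 767, 597, 421, 291, 974, 818, 824, 237, 662, 405, 815, 224, 787, 522, 982, 870, 957, 518.
Vertex 291 has 18 neighbors: 767, 490, 308, 221, 614, 805, 442, 818, 824, 288, 232, 418, 224, 787, 870, 956, 957, 518.
deg(288) = 18; N(288) = {490, 308, 597, 478, 614, 841, 421, 291, 974, 818, 571, 660, 815, 224, 787, 543, 956, 518}.
18-regular, N=37; Paley(37): SR with (k,λ,μ)=(18,8,9).
The 3 distinct eigenvalues: [18.0, 2.541, -3.541].
λ_max=18, λ_min=-sqrt(37)/2 - 1/2; ϑ = −37·λ_min/(λ_max−λ_min) = sqrt(37).
= 6.08276253… (decimal).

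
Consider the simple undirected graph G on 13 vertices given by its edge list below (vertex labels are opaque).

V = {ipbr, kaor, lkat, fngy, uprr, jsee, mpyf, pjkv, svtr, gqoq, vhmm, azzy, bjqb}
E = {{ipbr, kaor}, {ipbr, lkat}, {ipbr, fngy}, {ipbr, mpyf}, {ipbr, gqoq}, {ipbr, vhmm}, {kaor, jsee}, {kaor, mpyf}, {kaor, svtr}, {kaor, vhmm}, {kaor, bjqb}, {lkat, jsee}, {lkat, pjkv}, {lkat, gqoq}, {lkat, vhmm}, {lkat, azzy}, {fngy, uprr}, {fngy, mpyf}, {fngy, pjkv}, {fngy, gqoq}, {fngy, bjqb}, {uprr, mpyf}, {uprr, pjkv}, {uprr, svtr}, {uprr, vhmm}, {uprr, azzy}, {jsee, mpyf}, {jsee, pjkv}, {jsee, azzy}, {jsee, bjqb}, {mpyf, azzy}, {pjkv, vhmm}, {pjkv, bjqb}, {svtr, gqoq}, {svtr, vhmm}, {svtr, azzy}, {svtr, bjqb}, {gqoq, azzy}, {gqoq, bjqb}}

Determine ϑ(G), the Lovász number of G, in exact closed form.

sqrt(13)

deg(svtr) = 6; N(svtr) = {kaor, uprr, gqoq, vhmm, azzy, bjqb}.
Vertex ipbr has 6 neighbors: kaor, lkat, fngy, mpyf, gqoq, vhmm.
Vertex lkat has 6 neighbors: ipbr, jsee, pjkv, gqoq, vhmm, azzy.
N(jsee) = {kaor, lkat, mpyf, pjkv, azzy, bjqb}, |N(jsee)| = 6.
G on 13 vertices is 6-regular; strongly regular (13,6,2,3).
Distinct eigenvalues (to 6 d.p.): [6.0, 1.302776, -2.302776].
With N=13: ϑ(G) = 13·(-(-sqrt(13)/2 - 1/2))/(6−(-sqrt(13)/2 - 1/2)) = sqrt(13).
Numerically 3.60555.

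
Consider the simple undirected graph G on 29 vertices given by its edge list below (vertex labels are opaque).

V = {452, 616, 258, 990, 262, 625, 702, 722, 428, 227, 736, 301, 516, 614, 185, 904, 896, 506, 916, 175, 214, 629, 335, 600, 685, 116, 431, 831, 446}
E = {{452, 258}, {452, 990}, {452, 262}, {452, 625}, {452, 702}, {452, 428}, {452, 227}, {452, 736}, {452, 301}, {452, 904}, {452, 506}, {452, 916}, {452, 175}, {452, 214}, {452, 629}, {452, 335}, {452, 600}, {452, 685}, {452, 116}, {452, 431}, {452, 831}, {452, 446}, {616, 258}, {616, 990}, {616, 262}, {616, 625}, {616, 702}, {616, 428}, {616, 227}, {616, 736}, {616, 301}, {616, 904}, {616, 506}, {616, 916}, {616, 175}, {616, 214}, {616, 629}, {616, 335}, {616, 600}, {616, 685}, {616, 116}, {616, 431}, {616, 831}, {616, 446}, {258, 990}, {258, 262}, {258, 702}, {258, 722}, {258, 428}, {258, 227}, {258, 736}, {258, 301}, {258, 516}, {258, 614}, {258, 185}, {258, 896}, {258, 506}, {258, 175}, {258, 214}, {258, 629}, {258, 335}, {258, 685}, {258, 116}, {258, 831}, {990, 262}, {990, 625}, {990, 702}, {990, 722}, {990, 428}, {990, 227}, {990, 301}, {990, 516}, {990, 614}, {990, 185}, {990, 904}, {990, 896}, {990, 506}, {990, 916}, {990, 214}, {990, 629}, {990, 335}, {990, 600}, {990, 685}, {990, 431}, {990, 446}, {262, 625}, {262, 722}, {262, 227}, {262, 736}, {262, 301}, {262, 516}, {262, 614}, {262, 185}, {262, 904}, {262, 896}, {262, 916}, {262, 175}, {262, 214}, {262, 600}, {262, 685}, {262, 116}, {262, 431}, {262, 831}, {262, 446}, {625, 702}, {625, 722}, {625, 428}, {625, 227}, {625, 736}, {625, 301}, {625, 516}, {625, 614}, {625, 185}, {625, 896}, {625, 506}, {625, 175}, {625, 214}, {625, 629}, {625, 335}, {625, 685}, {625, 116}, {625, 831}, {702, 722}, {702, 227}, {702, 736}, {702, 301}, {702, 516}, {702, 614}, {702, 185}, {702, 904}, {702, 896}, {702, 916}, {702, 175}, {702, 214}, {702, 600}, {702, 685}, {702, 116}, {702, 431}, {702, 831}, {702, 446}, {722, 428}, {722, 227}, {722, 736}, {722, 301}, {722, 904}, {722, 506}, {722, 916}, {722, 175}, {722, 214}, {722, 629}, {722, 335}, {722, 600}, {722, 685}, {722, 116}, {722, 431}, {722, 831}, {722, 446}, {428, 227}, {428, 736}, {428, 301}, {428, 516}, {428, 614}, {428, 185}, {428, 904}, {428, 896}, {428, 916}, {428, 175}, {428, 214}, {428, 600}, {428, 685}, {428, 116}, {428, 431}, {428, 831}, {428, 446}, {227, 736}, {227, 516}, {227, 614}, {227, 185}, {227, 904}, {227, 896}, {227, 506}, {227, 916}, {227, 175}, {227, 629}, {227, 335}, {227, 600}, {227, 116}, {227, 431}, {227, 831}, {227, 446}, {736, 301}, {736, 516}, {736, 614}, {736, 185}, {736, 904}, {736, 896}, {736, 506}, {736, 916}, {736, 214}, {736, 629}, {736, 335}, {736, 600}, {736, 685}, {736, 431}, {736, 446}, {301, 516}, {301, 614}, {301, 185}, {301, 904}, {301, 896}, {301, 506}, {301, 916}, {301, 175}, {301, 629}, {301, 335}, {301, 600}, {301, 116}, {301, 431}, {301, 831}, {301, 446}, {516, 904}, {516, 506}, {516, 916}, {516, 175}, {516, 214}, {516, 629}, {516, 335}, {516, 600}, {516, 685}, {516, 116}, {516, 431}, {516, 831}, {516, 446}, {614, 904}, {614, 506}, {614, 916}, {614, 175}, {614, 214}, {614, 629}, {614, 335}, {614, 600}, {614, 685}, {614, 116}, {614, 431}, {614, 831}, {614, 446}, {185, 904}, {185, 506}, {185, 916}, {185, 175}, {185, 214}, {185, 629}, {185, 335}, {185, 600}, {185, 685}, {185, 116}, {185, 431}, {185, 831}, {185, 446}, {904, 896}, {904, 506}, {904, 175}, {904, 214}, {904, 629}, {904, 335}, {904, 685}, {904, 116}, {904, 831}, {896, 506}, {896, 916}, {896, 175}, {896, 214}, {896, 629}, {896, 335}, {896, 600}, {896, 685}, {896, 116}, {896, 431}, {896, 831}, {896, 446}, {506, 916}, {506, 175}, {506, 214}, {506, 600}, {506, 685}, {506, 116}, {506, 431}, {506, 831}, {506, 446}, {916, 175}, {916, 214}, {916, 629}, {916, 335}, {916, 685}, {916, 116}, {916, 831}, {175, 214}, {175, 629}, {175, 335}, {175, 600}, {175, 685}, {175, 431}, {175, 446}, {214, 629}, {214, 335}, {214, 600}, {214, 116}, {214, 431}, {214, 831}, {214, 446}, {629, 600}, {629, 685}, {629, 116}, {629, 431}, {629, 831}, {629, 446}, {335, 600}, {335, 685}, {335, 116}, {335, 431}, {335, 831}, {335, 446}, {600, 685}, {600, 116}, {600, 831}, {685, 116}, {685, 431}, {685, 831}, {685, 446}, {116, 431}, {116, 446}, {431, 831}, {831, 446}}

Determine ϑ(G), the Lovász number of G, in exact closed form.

7

N(175) = {452, 616, 258, 262, 625, 702, 722, 428, 227, 301, 516, 614, 185, 904, 896, 506, 916, 214, 629, 335, 600, 685, 431, 446}, |N(175)| = 24.
N(452) = {258, 990, 262, 625, 702, 428, 227, 736, 301, 904, 506, 916, 175, 214, 629, 335, 600, 685, 116, 431, 831, 446}, |N(452)| = 22.
N(600) = {452, 616, 990, 262, 702, 722, 428, 227, 736, 301, 516, 614, 185, 896, 506, 175, 214, 629, 335, 685, 116, 831}, |N(600)| = 22.
N(702) = {452, 616, 258, 990, 625, 722, 227, 736, 301, 516, 614, 185, 904, 896, 916, 175, 214, 600, 685, 116, 431, 831, 446}, |N(702)| = 23.
G = K_{7,7,6,5,4}: α = 7 = χ(Ḡ), so ϑ = 7.
= 7.0000000… (decimal).
α=7, χ(Ḡ)=7; ϑ=7 lies between (collapsed).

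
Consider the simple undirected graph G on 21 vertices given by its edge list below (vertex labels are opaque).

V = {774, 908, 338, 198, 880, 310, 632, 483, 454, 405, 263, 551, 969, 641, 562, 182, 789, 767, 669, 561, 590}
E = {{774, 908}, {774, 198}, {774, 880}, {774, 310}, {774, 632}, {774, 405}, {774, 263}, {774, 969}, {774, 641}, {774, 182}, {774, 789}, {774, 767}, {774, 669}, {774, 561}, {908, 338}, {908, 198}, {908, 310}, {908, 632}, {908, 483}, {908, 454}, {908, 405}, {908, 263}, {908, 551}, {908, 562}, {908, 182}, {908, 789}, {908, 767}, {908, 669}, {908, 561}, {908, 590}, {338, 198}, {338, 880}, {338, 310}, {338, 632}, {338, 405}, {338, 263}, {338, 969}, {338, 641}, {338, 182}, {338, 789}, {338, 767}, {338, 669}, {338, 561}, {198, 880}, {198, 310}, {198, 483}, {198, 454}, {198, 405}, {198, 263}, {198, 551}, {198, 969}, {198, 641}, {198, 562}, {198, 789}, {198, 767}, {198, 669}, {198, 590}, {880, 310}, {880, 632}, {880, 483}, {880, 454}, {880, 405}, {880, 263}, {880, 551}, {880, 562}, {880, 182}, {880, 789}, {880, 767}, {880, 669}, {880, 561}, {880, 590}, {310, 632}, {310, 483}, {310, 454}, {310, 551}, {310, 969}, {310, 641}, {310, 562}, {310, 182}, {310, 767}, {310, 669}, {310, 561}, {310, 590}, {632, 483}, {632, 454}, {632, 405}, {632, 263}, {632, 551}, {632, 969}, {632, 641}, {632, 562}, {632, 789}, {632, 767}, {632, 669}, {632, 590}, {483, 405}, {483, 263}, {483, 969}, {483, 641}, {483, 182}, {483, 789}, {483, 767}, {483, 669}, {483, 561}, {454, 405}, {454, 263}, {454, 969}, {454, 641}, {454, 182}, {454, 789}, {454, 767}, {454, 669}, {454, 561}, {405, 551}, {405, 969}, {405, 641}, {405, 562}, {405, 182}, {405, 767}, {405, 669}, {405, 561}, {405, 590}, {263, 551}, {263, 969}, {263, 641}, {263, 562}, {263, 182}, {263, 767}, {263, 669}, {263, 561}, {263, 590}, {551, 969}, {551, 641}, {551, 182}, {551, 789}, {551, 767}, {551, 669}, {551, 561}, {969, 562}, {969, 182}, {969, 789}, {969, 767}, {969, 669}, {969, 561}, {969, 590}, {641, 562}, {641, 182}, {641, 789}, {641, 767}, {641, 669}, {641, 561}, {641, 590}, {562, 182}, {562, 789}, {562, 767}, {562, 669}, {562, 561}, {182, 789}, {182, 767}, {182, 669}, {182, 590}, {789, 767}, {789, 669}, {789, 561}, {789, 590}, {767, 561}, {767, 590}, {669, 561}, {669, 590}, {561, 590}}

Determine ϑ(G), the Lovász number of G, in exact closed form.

7

Vertex 767 has 19 neighbors: 774, 908, 338, 198, 880, 310, 632, 483, 454, 405, 263, 551, 969, 641, 562, 182, 789, 561, 590.
deg(405) = 17; N(405) = {774, 908, 338, 198, 880, 632, 483, 454, 551, 969, 641, 562, 182, 767, 669, 561, 590}.
Vertex 562 has 14 neighbors: 908, 198, 880, 310, 632, 405, 263, 969, 641, 182, 789, 767, 669, 561.
N(454) = {908, 198, 880, 310, 632, 405, 263, 969, 641, 182, 789, 767, 669, 561}, |N(454)| = 14.
G = K_{7,4,4,4,2}: α = 7 = χ(Ḡ), so ϑ = 7.
= 7.000000… (decimal).
Sandwich: α(G)=7 ≤ ϑ(G)=7 ≤ χ(Ḡ)=7 (collapsed).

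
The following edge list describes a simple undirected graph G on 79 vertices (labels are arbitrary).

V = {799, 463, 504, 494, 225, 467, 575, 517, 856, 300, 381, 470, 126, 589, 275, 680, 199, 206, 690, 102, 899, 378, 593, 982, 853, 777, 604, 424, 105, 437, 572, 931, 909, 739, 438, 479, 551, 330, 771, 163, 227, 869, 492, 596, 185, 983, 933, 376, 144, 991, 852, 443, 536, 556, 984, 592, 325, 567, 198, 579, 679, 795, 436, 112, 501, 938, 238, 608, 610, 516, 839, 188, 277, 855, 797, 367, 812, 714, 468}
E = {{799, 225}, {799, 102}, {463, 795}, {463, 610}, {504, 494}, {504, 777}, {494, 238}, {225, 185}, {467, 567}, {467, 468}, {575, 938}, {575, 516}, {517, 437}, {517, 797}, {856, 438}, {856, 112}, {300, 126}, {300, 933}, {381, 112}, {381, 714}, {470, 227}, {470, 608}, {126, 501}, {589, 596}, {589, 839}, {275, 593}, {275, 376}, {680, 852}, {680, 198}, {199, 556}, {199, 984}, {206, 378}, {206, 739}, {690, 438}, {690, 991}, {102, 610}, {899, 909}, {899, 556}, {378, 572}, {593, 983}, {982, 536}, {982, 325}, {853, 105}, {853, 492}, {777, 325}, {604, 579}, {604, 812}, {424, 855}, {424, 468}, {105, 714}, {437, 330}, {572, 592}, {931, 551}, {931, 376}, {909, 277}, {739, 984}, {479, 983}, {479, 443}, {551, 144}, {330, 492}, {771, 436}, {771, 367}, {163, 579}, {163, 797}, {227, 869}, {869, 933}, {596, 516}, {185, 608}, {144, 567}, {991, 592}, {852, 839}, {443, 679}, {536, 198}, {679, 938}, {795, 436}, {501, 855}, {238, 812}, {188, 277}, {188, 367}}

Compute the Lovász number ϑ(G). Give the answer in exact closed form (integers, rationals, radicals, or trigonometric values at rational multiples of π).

79*cos(pi/79)/(cos(pi/79) + 1)

deg(188) = 2; N(188) = {277, 367}.
N(714) = {381, 105}, |N(714)| = 2.
Vertex 556 has 2 neighbors: 199, 899.
N(206) = {378, 739}, |N(206)| = 2.
deg(v) = 2 for all v (|V|=79); this is C_{79}, the 79-cycle.
A has 40 distinct eigenvalues ≈ [2.0, 1.994, 1.975, 1.943, 1.9, 1.844, 1.777, 1.698, 1.609, 1.509, 1.4, 1.282, 1.156, 1.023, 0.883, 0.738, 0.588, 0.434, 0.277, 0.119, -0.04, -0.199, -0.356, -0.511, -0.663, -0.811, -0.954, -1.09, -1.22, -1.342, -1.456, -1.56, -1.655, -1.739, -1.812, -1.873, -1.923, -1.961, -1.986, -1.998].
Lovász (edge-transitive): ϑ = −79·(-2*cos(pi/79))/((2)−(-2*cos(pi/79))) = 79*cos(pi/79)/(cos(pi/79) + 1).
Numerically 39.484379.
Check 39 ≤ 79*cos(pi/79)/(cos(pi/79) + 1) ≤ 40: both strict.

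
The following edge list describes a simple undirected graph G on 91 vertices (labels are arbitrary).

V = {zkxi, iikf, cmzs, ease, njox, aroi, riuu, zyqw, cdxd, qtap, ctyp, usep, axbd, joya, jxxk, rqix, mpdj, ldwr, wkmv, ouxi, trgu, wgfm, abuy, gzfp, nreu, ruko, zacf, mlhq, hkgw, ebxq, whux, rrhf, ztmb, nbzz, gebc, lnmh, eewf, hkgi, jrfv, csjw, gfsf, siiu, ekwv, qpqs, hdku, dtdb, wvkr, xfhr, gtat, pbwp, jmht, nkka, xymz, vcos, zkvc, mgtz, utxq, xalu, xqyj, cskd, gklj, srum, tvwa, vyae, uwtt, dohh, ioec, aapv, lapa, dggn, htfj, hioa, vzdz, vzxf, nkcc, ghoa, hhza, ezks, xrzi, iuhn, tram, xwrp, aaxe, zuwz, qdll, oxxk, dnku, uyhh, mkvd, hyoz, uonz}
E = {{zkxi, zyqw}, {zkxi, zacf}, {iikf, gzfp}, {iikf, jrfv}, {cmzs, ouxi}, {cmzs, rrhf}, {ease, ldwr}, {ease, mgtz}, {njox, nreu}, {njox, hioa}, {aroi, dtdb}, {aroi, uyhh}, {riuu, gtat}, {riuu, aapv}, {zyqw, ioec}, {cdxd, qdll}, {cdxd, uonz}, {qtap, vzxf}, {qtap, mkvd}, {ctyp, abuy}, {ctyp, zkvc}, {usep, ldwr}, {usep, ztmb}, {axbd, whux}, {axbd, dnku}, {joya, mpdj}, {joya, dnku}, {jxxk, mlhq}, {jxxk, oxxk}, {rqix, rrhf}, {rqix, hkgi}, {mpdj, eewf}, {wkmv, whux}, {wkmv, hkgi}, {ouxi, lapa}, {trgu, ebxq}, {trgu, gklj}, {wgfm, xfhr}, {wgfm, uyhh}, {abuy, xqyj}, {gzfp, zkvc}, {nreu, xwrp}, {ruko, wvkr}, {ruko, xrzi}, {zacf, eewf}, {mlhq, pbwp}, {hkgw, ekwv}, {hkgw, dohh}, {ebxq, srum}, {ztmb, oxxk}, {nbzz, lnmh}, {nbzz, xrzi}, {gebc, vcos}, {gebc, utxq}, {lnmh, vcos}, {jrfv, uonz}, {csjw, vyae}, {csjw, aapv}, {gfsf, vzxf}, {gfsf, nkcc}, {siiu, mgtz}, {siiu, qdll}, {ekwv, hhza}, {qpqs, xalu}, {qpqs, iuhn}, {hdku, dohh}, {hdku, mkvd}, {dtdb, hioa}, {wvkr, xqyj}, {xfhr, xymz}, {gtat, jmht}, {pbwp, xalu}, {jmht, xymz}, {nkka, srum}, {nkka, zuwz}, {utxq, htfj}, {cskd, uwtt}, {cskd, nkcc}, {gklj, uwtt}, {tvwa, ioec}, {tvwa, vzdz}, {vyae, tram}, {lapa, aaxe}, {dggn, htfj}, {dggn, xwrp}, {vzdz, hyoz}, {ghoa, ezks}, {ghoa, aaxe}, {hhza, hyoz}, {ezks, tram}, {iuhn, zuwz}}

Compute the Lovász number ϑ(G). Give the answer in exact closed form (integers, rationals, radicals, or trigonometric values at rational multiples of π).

deg(wgfm) = 2; N(wgfm) = {xfhr, uyhh}.
deg(dtdb) = 2; N(dtdb) = {aroi, hioa}.
Vertex dohh has 2 neighbors: hkgw, hdku.
deg(ekwv) = 2; N(ekwv) = {hkgw, hhza}.
deg(v) = 2 for all v (|V|=91); the odd cycle C_{91}.
A has 46 distinct eigenvalues ≈ [2.0, 1.99523, 1.98096, 1.95725, 1.92421, 1.882, 1.83082, 1.77091, 1.70257, 1.62611, 1.54191, 1.45035, 1.35189, 1.24698, 1.13613, 1.01987, 0.89874, 0.77333, 0.64424, 0.51208, 0.37748, 0.24107, 0.10352, -0.03452, -0.1724, -0.30946, -0.44504, -0.5785, -0.70921, -0.83654, -0.95987, -1.07864, -1.19226, -1.30021, -1.40196, -1.49702, -1.58495, -1.66533, -1.73778, -1.80194, -1.85751, -1.90424, -1.94188, -1.97028, -1.98928, -1.99881].
ϑ = −N·λ_min/(λ_max−λ_min) = −91·(-2*cos(pi/91))/(2−(-2*cos(pi/91))) = 91*cos(pi/91)/(cos(pi/91) + 1).
≈ 45.486440158 (to 9 d.p.).
Lovász sandwich 45 ≤ 91*cos(pi/91)/(cos(pi/91) + 1) ≤ 46: both strict.

91*cos(pi/91)/(cos(pi/91) + 1)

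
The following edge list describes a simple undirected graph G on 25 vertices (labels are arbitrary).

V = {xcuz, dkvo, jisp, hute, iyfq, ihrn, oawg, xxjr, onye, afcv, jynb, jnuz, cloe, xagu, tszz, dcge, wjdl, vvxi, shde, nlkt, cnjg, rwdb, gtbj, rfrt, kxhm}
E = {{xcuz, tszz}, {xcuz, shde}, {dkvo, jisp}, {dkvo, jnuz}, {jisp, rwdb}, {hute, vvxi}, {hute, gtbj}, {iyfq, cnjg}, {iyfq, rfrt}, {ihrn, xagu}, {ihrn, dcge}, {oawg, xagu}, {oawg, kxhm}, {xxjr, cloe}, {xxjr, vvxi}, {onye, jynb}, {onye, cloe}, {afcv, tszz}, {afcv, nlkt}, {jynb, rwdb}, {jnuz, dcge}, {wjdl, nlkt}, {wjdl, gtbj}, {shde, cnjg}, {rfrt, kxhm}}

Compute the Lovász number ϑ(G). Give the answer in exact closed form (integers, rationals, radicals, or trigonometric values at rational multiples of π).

deg(jisp) = 2; N(jisp) = {dkvo, rwdb}.
N(onye) = {jynb, cloe}, |N(onye)| = 2.
deg(nlkt) = 2; N(nlkt) = {afcv, wjdl}.
deg(gtbj) = 2; N(gtbj) = {hute, wjdl}.
2-regular, N=25; a single 25-cycle (edge-transitive).
A has 13 distinct eigenvalues ≈ [2.0, 1.937, 1.753, 1.458, 1.072, 0.618, 0.126, -0.375, -0.852, -1.275, -1.618, -1.86, -1.984].
ϑ = −N·λ_min/(λ_max−λ_min) = −25·(-2*cos(pi/25))/(2−(-2*cos(pi/25))) = 25*cos(pi/25)/(cos(pi/25) + 1).
Numerically 12.4505218.
α=12, χ(Ḡ)=13; ϑ=25*cos(pi/25)/(cos(pi/25) + 1) lies between (both strict).

25*cos(pi/25)/(cos(pi/25) + 1)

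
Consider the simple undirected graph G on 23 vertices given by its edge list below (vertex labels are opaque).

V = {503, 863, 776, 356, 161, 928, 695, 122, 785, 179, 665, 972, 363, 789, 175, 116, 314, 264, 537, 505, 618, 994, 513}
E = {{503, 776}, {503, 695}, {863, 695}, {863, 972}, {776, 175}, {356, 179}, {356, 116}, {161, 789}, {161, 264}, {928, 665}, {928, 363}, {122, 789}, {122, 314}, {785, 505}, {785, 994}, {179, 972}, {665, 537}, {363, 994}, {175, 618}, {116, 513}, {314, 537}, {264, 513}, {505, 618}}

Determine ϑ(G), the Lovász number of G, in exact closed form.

N(264) = {161, 513}, |N(264)| = 2.
N(179) = {356, 972}, |N(179)| = 2.
Vertex 122 has 2 neighbors: 789, 314.
N(665) = {928, 537}, |N(665)| = 2.
Every vertex has degree 2 (N=23); connected 2-regular on 23 ⇒ C_{23}.
spec(A) ≈ [2.0, 1.926, 1.709, 1.365, 0.92, 0.407, -0.136, -0.67, -1.153, -1.551, -1.834, -1.981] (distinct, 3 d.p.).
λ_max=2, λ_min=-2*cos(pi/23); ϑ = −23·λ_min/(λ_max−λ_min) = 23*cos(pi/23)/(cos(pi/23) + 1).
Numerically 11.4462.
Sandwich: α(G)=11 ≤ ϑ(G)=23*cos(pi/23)/(cos(pi/23) + 1) ≤ χ(Ḡ)=12 (both strict).

23*cos(pi/23)/(cos(pi/23) + 1)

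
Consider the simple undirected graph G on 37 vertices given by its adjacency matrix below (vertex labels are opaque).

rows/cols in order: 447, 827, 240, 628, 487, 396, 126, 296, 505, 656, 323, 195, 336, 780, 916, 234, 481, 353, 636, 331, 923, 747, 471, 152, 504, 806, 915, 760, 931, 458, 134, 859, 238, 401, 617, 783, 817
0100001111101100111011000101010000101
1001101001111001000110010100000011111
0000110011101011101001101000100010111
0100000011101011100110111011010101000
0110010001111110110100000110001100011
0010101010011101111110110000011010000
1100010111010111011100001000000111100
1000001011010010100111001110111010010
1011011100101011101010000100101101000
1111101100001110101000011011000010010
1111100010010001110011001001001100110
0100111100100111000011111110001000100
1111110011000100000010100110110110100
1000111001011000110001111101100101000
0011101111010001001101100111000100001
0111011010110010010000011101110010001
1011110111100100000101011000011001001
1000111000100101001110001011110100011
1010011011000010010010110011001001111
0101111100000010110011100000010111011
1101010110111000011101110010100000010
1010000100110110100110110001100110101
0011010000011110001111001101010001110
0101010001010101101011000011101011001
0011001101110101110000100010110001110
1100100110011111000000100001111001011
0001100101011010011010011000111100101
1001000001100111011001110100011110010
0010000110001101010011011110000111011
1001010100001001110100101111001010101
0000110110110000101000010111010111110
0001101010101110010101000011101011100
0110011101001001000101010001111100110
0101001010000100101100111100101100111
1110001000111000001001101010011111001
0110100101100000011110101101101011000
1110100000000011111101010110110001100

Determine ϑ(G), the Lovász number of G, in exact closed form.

sqrt(37)

Vertex 238 has 18 neighbors: 827, 240, 396, 126, 296, 656, 336, 234, 331, 747, 152, 760, 931, 458, 134, 859, 617, 783.
N(396) = {240, 487, 126, 505, 195, 336, 780, 234, 481, 353, 636, 331, 923, 471, 152, 458, 134, 238}, |N(396)| = 18.
Vertex 859 has 18 neighbors: 628, 487, 126, 505, 323, 336, 780, 916, 353, 331, 747, 915, 760, 931, 134, 238, 401, 617.
N(134) = {487, 396, 296, 505, 323, 195, 481, 636, 152, 806, 915, 760, 458, 859, 238, 401, 617, 783}, |N(134)| = 18.
G on 37 vertices is 18-regular; SR(37,18,8,9) — a Paley graph.
Distinct eigenvalues (to 4 d.p.): [18.0, 2.5414, -3.5414].
With N=37: ϑ(G) = 37·(-(-sqrt(37)/2 - 1/2))/(18−(-sqrt(37)/2 - 1/2)) = sqrt(37).
Numerically 6.0827625.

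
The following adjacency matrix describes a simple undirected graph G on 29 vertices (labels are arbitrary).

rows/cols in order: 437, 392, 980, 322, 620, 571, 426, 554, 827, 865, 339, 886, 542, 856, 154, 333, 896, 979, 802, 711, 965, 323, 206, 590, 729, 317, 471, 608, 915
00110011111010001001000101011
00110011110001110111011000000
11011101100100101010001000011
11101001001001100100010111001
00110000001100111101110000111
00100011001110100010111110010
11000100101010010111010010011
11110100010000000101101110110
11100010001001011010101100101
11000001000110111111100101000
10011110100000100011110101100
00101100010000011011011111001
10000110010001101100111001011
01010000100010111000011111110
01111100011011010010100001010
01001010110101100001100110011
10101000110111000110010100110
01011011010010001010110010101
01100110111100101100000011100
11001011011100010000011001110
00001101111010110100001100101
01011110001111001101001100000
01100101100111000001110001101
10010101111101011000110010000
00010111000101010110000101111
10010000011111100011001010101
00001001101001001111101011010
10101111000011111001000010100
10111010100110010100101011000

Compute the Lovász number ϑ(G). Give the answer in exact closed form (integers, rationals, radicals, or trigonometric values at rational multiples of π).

Vertex 471 has 14 neighbors: 620, 554, 827, 339, 856, 896, 979, 802, 711, 965, 206, 729, 317, 608.
deg(896) = 14; N(896) = {437, 980, 620, 827, 865, 886, 542, 856, 979, 802, 323, 590, 471, 608}.
deg(856) = 14; N(856) = {392, 322, 827, 542, 154, 333, 896, 323, 206, 590, 729, 317, 471, 608}.
deg(323) = 14; N(323) = {392, 322, 620, 571, 426, 339, 886, 542, 856, 896, 979, 711, 206, 590}.
G on 29 vertices is 14-regular; SR(29,14,6,7) — a Paley graph.
A has 3 distinct eigenvalues ≈ [14.0, 2.193, -3.193].
−29·(-sqrt(29)/2 - 1/2) / ((14)−(-sqrt(29)/2 - 1/2)) = sqrt(29) = ϑ(G).
= 5.38516… (decimal).

sqrt(29)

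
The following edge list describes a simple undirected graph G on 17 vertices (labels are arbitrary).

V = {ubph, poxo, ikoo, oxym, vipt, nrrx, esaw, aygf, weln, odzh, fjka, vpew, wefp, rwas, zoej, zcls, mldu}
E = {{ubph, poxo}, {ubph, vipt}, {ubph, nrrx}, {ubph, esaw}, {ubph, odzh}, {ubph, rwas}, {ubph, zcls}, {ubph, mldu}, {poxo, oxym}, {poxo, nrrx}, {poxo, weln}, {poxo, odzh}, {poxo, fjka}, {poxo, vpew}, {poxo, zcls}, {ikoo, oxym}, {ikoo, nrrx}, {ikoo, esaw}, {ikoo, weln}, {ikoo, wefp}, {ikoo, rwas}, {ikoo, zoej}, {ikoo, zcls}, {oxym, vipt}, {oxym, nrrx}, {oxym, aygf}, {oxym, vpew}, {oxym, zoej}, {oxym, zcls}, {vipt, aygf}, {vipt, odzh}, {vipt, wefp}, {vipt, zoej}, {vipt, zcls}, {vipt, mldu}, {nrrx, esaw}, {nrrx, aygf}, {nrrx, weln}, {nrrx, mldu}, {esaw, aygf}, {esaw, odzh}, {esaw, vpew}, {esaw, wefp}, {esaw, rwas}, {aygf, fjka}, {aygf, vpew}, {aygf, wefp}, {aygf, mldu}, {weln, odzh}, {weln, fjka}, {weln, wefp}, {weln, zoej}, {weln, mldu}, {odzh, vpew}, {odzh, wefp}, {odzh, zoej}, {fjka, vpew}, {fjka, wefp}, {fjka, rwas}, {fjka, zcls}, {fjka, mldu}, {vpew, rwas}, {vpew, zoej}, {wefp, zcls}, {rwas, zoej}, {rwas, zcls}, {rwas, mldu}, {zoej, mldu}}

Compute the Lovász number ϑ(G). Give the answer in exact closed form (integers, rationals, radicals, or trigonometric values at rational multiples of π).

Vertex esaw has 8 neighbors: ubph, ikoo, nrrx, aygf, odzh, vpew, wefp, rwas.
Vertex rwas has 8 neighbors: ubph, ikoo, esaw, fjka, vpew, zoej, zcls, mldu.
Vertex ikoo has 8 neighbors: oxym, nrrx, esaw, weln, wefp, rwas, zoej, zcls.
deg(aygf) = 8; N(aygf) = {oxym, vipt, nrrx, esaw, fjka, vpew, wefp, mldu}.
Every vertex has degree 8 (N=17); Paley(17): SR with (k,λ,μ)=(8,3,4).
A has 3 distinct eigenvalues ≈ [8.0, 1.5616, -2.5616].
With N=17: ϑ(G) = 17·(-(-sqrt(17)/2 - 1/2))/(8−(-sqrt(17)/2 - 1/2)) = sqrt(17).
ϑ(G) ≈ 4.123106.

sqrt(17)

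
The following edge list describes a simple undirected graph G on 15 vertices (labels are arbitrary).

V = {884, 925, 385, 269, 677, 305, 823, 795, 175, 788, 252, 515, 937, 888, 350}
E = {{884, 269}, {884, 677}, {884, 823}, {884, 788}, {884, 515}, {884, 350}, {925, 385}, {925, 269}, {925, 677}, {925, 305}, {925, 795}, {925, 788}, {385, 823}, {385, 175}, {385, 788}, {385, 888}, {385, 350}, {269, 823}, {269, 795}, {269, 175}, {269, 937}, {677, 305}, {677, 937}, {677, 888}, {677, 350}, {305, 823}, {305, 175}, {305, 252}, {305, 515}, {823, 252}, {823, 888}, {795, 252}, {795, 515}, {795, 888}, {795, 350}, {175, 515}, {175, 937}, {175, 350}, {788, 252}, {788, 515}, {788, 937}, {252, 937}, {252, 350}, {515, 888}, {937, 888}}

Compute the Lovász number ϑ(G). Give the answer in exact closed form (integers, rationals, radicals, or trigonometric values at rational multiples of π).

N(269) = {884, 925, 823, 795, 175, 937}, |N(269)| = 6.
N(795) = {925, 269, 252, 515, 888, 350}, |N(795)| = 6.
deg(175) = 6; N(175) = {385, 269, 305, 515, 937, 350}.
deg(252) = 6; N(252) = {305, 823, 795, 788, 937, 350}.
6-regular, N=15; Kneser K(6,2) on C(6,2)=15 vertices.
The 3 distinct eigenvalues: [6.0, 1.0, -3.0].
λ_max=6, λ_min=-3; ϑ = −15·λ_min/(λ_max−λ_min) = 5.
= 5.0000000… (decimal).

5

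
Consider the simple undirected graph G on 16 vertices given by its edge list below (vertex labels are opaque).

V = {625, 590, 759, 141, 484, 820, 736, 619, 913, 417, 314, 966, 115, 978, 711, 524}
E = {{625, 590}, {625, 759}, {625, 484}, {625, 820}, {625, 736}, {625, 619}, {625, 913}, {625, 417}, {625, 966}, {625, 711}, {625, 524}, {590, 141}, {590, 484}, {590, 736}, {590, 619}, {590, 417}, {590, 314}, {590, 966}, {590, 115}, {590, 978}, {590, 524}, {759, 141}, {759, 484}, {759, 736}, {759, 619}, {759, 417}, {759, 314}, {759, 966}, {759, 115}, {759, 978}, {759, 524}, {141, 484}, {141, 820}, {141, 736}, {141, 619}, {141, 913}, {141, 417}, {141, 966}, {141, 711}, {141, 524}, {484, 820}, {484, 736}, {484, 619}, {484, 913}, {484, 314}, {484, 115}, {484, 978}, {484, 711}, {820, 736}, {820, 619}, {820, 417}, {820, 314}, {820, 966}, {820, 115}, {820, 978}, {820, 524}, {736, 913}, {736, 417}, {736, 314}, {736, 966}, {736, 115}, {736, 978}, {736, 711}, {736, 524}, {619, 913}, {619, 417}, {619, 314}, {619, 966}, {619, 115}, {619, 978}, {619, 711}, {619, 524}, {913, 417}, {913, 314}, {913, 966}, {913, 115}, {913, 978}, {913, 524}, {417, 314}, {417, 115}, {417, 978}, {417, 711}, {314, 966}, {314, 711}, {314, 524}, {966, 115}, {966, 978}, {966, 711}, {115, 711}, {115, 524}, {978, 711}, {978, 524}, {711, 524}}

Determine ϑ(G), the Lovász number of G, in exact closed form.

5

deg(978) = 11; N(978) = {590, 759, 484, 820, 736, 619, 913, 417, 966, 711, 524}.
N(590) = {625, 141, 484, 736, 619, 417, 314, 966, 115, 978, 524}, |N(590)| = 11.
deg(417) = 12; N(417) = {625, 590, 759, 141, 820, 736, 619, 913, 314, 115, 978, 711}.
deg(711) = 11; N(711) = {625, 141, 484, 736, 619, 417, 314, 966, 115, 978, 524}.
Complete 4-partite, parts [5, 5, 4, 2]: perfect, ϑ = α = 5.
ϑ(G) ≈ 5.0000.
α=5, χ(Ḡ)=5; ϑ=5 lies between (collapsed).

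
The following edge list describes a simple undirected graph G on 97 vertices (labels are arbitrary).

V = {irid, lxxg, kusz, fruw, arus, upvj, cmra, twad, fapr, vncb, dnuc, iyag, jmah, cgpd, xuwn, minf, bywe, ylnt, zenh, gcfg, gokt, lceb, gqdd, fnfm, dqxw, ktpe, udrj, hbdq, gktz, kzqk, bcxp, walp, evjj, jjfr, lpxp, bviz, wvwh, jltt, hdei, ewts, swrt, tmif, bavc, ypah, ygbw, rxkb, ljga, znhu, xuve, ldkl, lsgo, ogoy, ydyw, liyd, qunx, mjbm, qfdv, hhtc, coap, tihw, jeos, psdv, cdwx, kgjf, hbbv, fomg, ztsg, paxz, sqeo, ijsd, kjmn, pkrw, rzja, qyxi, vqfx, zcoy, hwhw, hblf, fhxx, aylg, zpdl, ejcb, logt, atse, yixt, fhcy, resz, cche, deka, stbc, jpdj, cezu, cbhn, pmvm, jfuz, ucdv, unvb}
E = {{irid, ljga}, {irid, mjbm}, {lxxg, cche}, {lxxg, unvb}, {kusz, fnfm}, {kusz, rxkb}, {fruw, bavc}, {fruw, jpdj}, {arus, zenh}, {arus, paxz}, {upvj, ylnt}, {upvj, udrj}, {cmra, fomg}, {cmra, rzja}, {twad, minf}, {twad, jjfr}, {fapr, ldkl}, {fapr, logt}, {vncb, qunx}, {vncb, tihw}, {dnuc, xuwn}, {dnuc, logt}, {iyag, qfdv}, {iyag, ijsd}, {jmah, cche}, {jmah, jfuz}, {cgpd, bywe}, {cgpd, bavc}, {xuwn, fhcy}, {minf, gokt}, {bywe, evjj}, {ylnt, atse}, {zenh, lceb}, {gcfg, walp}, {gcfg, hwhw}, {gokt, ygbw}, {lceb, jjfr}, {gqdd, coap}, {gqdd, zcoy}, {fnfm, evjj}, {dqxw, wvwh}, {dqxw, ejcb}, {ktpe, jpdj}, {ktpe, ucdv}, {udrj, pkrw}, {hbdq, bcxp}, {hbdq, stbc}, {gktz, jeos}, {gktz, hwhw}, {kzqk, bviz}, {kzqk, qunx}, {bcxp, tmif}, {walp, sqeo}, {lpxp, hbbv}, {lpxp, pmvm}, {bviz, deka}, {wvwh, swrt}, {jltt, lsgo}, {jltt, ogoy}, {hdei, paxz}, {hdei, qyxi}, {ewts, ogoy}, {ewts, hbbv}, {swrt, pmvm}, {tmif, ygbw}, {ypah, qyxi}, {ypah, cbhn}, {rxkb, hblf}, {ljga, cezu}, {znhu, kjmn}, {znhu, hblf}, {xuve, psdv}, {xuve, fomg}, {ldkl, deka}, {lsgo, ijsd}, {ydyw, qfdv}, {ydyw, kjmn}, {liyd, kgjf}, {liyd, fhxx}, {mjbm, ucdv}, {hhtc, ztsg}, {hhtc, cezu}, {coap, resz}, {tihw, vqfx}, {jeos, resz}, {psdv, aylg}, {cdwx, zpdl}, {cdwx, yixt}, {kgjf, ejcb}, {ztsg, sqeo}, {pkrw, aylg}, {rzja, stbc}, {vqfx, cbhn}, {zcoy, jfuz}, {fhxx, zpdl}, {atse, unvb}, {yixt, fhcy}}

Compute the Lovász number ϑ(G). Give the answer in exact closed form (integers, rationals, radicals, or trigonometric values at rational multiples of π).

deg(zcoy) = 2; N(zcoy) = {gqdd, jfuz}.
deg(qfdv) = 2; N(qfdv) = {iyag, ydyw}.
deg(logt) = 2; N(logt) = {fapr, dnuc}.
deg(ejcb) = 2; N(ejcb) = {dqxw, kgjf}.
Every vertex has degree 2 (N=97); this is C_{97}, the 97-cycle.
spec(A) ≈ [2.0, 1.9958, 1.9832, 1.9624, 1.9332, 1.896, 1.8508, 1.7979, 1.7374, 1.6697, 1.5949, 1.5134, 1.4256, 1.3318, 1.2325, 1.1279, 1.0186, 0.9051, 0.7878, 0.6671, 0.5437, 0.4179, 0.2905, 0.1618, 0.0324, -0.0971, -0.2262, -0.3544, -0.481, -0.6057, -0.7278, -0.8469, -0.9624, -1.0738, -1.1808, -1.2828, -1.3794, -1.4703, -1.555, -1.6331, -1.7044, -1.7686, -1.8253, -1.8744, -1.9156, -1.9488, -1.9738, -1.9906, -1.999] (distinct, 4 d.p.).
λ_max=2, λ_min=-2*cos(pi/97); ϑ = −97·λ_min/(λ_max−λ_min) = 97*cos(pi/97)/(cos(pi/97) + 1).
ϑ(G) ≈ 48.48727921.
Check 48 ≤ 97*cos(pi/97)/(cos(pi/97) + 1) ≤ 49: both strict.

97*cos(pi/97)/(cos(pi/97) + 1)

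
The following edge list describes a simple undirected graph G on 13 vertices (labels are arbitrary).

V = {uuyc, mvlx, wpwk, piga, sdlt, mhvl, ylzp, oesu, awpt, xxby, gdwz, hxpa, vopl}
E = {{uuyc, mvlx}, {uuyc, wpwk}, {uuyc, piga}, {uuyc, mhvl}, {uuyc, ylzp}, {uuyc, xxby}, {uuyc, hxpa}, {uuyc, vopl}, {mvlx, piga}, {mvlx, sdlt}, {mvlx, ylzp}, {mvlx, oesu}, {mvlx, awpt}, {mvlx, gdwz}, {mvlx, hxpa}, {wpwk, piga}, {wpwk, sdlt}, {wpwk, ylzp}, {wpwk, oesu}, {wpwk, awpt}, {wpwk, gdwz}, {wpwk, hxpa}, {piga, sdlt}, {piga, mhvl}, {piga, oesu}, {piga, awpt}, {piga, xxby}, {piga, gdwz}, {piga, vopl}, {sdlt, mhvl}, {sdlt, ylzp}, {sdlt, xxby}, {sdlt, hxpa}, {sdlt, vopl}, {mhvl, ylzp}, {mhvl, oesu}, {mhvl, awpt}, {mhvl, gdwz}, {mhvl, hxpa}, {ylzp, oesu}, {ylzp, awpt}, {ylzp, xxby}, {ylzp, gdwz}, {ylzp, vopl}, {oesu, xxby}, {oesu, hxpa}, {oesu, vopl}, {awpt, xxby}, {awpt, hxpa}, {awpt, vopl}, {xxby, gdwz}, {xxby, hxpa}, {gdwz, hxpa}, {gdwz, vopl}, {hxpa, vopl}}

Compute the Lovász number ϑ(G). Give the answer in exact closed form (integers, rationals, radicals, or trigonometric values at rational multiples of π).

5

N(vopl) = {uuyc, piga, sdlt, ylzp, oesu, awpt, gdwz, hxpa}, |N(vopl)| = 8.
deg(mhvl) = 8; N(mhvl) = {uuyc, piga, sdlt, ylzp, oesu, awpt, gdwz, hxpa}.
N(oesu) = {mvlx, wpwk, piga, mhvl, ylzp, xxby, hxpa, vopl}, |N(oesu)| = 8.
deg(wpwk) = 8; N(wpwk) = {uuyc, piga, sdlt, ylzp, oesu, awpt, gdwz, hxpa}.
Complete 3-partite, parts [5, 5, 3]: perfect, ϑ = α = 5.
≈ 5.000000 (to 6 d.p.).
α=5, χ(Ḡ)=5; ϑ=5 lies between (collapsed).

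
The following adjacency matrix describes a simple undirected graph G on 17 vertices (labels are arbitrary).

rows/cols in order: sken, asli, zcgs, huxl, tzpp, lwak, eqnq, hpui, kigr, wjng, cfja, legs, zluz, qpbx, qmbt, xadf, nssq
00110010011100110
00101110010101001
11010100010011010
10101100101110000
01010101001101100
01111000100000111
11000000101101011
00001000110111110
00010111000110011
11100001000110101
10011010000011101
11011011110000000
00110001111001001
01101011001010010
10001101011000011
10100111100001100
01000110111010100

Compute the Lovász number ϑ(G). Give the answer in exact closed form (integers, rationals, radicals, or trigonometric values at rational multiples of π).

N(zluz) = {zcgs, huxl, hpui, kigr, wjng, cfja, qpbx, nssq}, |N(zluz)| = 8.
deg(qpbx) = 8; N(qpbx) = {asli, zcgs, tzpp, eqnq, hpui, cfja, zluz, xadf}.
N(zcgs) = {sken, asli, huxl, lwak, wjng, zluz, qpbx, xadf}, |N(zcgs)| = 8.
deg(cfja) = 8; N(cfja) = {sken, huxl, tzpp, eqnq, zluz, qpbx, qmbt, nssq}.
deg(v) = 8 for all v (|V|=17); strongly regular (17,8,3,4).
A has 3 distinct eigenvalues ≈ [8.0, 1.56155, -2.56155].
−17·(-sqrt(17)/2 - 1/2) / ((8)−(-sqrt(17)/2 - 1/2)) = sqrt(17) = ϑ(G).
= 4.12310563… (decimal).

sqrt(17)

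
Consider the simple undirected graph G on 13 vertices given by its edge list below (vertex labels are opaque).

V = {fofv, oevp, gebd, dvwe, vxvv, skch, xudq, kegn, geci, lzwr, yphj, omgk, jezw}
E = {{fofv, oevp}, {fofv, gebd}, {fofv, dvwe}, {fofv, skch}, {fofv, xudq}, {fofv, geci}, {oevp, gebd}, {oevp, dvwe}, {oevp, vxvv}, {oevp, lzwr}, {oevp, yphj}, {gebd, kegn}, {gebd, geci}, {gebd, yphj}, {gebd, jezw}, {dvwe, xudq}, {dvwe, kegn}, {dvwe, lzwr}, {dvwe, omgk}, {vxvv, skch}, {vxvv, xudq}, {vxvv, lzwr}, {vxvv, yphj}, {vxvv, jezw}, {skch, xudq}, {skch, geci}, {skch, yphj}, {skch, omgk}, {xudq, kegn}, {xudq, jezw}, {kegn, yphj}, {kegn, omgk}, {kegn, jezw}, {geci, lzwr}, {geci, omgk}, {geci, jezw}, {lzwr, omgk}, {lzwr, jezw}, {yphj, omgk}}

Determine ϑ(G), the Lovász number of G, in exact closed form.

N(xudq) = {fofv, dvwe, vxvv, skch, kegn, jezw}, |N(xudq)| = 6.
Vertex yphj has 6 neighbors: oevp, gebd, vxvv, skch, kegn, omgk.
Vertex gebd has 6 neighbors: fofv, oevp, kegn, geci, yphj, jezw.
Vertex jezw has 6 neighbors: gebd, vxvv, xudq, kegn, geci, lzwr.
deg(v) = 6 for all v (|V|=13); SR(13,6,2,3) — a Paley graph.
A has 3 distinct eigenvalues ≈ [6.0, 1.3028, -2.3028].
λ_max=6, λ_min=-sqrt(13)/2 - 1/2; ϑ = −13·λ_min/(λ_max−λ_min) = sqrt(13).
≈ 3.60555 (to 5 d.p.).

sqrt(13)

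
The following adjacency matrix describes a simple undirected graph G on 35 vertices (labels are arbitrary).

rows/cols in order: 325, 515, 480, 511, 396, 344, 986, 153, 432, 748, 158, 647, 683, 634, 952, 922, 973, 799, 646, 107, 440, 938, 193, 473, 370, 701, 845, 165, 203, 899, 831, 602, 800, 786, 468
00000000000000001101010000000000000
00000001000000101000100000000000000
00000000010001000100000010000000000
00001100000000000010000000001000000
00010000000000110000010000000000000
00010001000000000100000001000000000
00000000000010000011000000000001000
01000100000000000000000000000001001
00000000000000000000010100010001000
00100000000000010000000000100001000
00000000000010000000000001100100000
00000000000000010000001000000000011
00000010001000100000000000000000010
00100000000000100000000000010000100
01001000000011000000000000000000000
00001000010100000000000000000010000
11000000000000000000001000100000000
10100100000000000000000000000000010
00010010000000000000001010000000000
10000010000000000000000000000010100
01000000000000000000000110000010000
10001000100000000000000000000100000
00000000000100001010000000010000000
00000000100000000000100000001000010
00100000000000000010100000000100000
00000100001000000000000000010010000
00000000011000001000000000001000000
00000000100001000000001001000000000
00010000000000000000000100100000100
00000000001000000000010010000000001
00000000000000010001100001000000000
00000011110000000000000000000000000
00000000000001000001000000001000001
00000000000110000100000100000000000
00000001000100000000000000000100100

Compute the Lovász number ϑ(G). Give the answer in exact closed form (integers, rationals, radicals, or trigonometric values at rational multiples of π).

15

N(370) = {480, 646, 440, 899}, |N(370)| = 4.
deg(473) = 4; N(473) = {432, 440, 203, 786}.
N(203) = {511, 473, 845, 800}, |N(203)| = 4.
deg(973) = 4; N(973) = {325, 515, 193, 845}.
4-regular, N=35; Kneser K(7,3) on C(7,3)=35 vertices.
The 4 distinct eigenvalues: [4.0, 2.0, -1.0, -3.0].
−35·(-3) / ((4)−(-3)) = 15 = ϑ(G).
≈ 15.0000000 (to 7 d.p.).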